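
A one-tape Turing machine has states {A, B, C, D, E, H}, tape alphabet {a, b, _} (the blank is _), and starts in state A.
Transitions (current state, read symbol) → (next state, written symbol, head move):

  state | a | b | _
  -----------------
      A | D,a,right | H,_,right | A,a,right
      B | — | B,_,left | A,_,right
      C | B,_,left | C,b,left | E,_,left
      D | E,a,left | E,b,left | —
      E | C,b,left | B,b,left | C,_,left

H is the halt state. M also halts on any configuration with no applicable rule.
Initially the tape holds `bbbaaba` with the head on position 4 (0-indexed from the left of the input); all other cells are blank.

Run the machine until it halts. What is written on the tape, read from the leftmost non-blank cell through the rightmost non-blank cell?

aaaa_ba

state=A head=4 tape=_bbba[a]ba   (A,a)→(D,a,right)
state=D head=5 tape=_bbbaa[b]a   (D,b)→(E,b,left)
state=E head=4 tape=_bbba[a]ba   (E,a)→(C,b,left)
state=C head=3 tape=_bbb[a]bba   (C,a)→(B,_,left)
state=B head=2 tape=_bb[b]_bba   (B,b)→(B,_,left)
state=B head=1 tape=_b[b]__bba   (B,b)→(B,_,left)
state=B head=0 tape=_[b]___bba   (B,b)→(B,_,left)
state=B head=-1 tape=[_]____bba   (B,_)→(A,_,right)
state=A head=0 tape=_[_]___bba   (A,_)→(A,a,right)
state=A head=1 tape=_a[_]__bba   (A,_)→(A,a,right)
state=A head=2 tape=_aa[_]_bba   (A,_)→(A,a,right)
state=A head=3 tape=_aaa[_]bba   (A,_)→(A,a,right)
state=A head=4 tape=_aaaa[b]ba   (A,b)→(H,_,right)
state=H head=5 tape=_aaaa_[b]a
The non-blank tape span at halt is aaaa_ba.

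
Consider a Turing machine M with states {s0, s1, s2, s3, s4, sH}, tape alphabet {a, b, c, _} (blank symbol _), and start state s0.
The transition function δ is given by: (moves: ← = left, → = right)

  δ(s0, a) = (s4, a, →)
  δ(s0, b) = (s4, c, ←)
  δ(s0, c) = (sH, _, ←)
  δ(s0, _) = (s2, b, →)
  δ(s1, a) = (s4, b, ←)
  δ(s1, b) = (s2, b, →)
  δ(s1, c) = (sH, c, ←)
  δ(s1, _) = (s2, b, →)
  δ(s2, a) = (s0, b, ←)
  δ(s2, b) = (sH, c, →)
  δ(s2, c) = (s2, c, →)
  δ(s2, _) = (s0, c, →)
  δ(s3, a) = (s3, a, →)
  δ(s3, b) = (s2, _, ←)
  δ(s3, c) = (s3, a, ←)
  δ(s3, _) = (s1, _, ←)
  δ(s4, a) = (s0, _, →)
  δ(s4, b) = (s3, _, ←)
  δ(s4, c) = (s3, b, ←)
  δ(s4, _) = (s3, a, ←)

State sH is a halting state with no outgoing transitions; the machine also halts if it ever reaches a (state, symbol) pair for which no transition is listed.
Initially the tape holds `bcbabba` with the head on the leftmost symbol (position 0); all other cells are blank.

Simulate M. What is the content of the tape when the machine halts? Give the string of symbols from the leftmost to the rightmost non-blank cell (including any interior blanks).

b_b_cbabba

s0 | ___[b]cbabba   read b → write c, move ←, go to s4
s4 | __[_]ccbabba   read _ → write a, move ←, go to s3
s3 | _[_]accbabba   read _ → write _, move ←, go to s1
s1 | [_]_accbabba   read _ → write b, move →, go to s2
s2 | b[_]accbabba   read _ → write c, move →, go to s0
s0 | bc[a]ccbabba   read a → write a, move →, go to s4
s4 | bca[c]cbabba   read c → write b, move ←, go to s3
s3 | bc[a]bcbabba   read a → write a, move →, go to s3
s3 | bca[b]cbabba   read b → write _, move ←, go to s2
s2 | bc[a]_cbabba   read a → write b, move ←, go to s0
s0 | b[c]b_cbabba   read c → write _, move ←, go to sH
sH | [b]_b_cbabba
The non-blank tape span at halt is b_b_cbabba.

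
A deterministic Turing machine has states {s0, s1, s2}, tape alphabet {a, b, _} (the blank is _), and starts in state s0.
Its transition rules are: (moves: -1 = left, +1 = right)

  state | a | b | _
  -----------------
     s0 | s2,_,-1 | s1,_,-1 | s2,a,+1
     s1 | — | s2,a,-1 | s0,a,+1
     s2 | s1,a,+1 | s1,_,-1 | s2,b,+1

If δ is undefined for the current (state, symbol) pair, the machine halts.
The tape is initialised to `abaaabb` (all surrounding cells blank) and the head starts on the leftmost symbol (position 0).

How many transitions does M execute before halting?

20

s0 | __[a]baaabb   read a → write _, move -1, go to s2
s2 | _[_]_baaabb   read _ → write b, move +1, go to s2
s2 | _b[_]baaabb   read _ → write b, move +1, go to s2
s2 | _bb[b]aaabb   read b → write _, move -1, go to s1
s1 | _b[b]_aaabb   read b → write a, move -1, go to s2
s2 | _[b]a_aaabb   read b → write _, move -1, go to s1
s1 | [_]_a_aaabb   read _ → write a, move +1, go to s0
s0 | a[_]a_aaabb   read _ → write a, move +1, go to s2
s2 | aa[a]_aaabb   read a → write a, move +1, go to s1
s1 | aaa[_]aaabb   read _ → write a, move +1, go to s0
s0 | aaaa[a]aabb   read a → write _, move -1, go to s2
s2 | aaa[a]_aabb   read a → write a, move +1, go to s1
s1 | aaaa[_]aabb   read _ → write a, move +1, go to s0
s0 | aaaaa[a]abb   read a → write _, move -1, go to s2
s2 | aaaa[a]_abb   read a → write a, move +1, go to s1
s1 | aaaaa[_]abb   read _ → write a, move +1, go to s0
s0 | aaaaaa[a]bb   read a → write _, move -1, go to s2
s2 | aaaaa[a]_bb   read a → write a, move +1, go to s1
s1 | aaaaaa[_]bb   read _ → write a, move +1, go to s0
s0 | aaaaaaa[b]b   read b → write _, move -1, go to s1
s1 | aaaaaa[a]_b
M halts after 20 transitions.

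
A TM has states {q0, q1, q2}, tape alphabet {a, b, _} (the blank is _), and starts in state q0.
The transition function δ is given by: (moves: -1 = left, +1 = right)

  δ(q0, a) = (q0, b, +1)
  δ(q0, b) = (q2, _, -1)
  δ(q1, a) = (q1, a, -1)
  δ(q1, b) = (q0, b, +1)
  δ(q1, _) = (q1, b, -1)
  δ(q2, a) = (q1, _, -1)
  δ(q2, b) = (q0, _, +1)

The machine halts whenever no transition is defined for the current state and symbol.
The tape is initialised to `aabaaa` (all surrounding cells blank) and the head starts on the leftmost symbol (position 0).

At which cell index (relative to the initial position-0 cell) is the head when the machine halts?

2

q0 | [a]abaaa   read a → write b, move +1, go to q0
q0 | b[a]baaa   read a → write b, move +1, go to q0
q0 | bb[b]aaa   read b → write _, move -1, go to q2
q2 | b[b]_aaa   read b → write _, move +1, go to q0
q0 | b_[_]aaa
At halt the head is at cell 2.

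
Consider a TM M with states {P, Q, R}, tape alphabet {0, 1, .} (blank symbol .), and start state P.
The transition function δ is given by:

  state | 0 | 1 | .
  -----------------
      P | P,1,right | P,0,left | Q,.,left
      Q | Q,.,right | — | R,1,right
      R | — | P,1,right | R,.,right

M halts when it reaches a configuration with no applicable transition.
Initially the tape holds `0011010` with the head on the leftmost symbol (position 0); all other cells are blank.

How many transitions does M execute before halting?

state=P head=0 tape=..[0]011010   (P,0)→(P,1,right)
state=P head=1 tape=..1[0]11010   (P,0)→(P,1,right)
state=P head=2 tape=..11[1]1010   (P,1)→(P,0,left)
state=P head=1 tape=..1[1]01010   (P,1)→(P,0,left)
state=P head=0 tape=..[1]001010   (P,1)→(P,0,left)
state=P head=-1 tape=.[.]0001010   (P,.)→(Q,.,left)
state=Q head=-2 tape=[.].0001010   (Q,.)→(R,1,right)
state=R head=-1 tape=1[.]0001010   (R,.)→(R,.,right)
state=R head=0 tape=1.[0]001010
M halts after 8 transitions.

8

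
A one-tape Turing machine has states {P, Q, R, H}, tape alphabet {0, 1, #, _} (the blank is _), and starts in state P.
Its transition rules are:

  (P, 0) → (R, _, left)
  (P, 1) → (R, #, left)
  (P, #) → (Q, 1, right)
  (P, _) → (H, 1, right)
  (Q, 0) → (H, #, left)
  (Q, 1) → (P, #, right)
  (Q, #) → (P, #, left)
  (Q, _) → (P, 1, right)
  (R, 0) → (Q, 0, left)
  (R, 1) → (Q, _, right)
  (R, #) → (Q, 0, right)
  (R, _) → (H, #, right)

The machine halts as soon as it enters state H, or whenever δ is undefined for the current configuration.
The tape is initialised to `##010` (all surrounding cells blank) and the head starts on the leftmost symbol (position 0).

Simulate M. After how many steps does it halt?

4

state=P head=0 tape=_[#]#010   (P,#)→(Q,1,right)
state=Q head=1 tape=_1[#]010   (Q,#)→(P,#,left)
state=P head=0 tape=_[1]#010   (P,1)→(R,#,left)
state=R head=-1 tape=[_]##010   (R,_)→(H,#,right)
state=H head=0 tape=#[#]#010
M halts after 4 transitions.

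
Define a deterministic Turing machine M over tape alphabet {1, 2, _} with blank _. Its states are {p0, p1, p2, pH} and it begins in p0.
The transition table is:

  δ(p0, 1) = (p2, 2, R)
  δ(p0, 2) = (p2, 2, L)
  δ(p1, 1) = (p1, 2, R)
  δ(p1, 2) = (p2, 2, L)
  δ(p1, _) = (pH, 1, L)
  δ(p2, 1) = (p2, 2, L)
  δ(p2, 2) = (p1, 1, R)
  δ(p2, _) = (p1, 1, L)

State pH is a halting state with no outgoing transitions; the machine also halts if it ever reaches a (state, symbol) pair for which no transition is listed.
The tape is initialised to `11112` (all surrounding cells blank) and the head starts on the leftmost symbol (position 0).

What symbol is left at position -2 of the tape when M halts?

p0 | ___[1]1112   read 1 → write 2, move R, go to p2
p2 | ___2[1]112   read 1 → write 2, move L, go to p2
p2 | ___[2]2112   read 2 → write 1, move R, go to p1
p1 | ___1[2]112   read 2 → write 2, move L, go to p2
p2 | ___[1]2112   read 1 → write 2, move L, go to p2
p2 | __[_]22112   read _ → write 1, move L, go to p1
p1 | _[_]122112   read _ → write 1, move L, go to pH
pH | [_]1122112
Cell -2 holds 1 when M halts.

1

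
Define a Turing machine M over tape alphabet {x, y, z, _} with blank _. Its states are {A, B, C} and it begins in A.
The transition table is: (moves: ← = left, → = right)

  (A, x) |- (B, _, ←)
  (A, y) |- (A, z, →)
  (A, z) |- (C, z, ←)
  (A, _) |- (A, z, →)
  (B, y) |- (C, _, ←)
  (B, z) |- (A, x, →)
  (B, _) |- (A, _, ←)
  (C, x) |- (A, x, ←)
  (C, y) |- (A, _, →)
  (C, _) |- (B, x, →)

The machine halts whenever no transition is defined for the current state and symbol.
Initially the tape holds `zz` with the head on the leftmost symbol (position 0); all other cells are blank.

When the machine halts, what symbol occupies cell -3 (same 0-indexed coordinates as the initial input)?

state=A head=0 tape=___[z]z   (A,z)→(C,z,←)
state=C head=-1 tape=__[_]zz   (C,_)→(B,x,→)
state=B head=0 tape=__x[z]z   (B,z)→(A,x,→)
state=A head=1 tape=__xx[z]   (A,z)→(C,z,←)
state=C head=0 tape=__x[x]z   (C,x)→(A,x,←)
state=A head=-1 tape=__[x]xz   (A,x)→(B,_,←)
state=B head=-2 tape=_[_]_xz   (B,_)→(A,_,←)
state=A head=-3 tape=[_]__xz   (A,_)→(A,z,→)
state=A head=-2 tape=z[_]_xz   (A,_)→(A,z,→)
state=A head=-1 tape=zz[_]xz   (A,_)→(A,z,→)
state=A head=0 tape=zzz[x]z   (A,x)→(B,_,←)
state=B head=-1 tape=zz[z]_z   (B,z)→(A,x,→)
state=A head=0 tape=zzx[_]z   (A,_)→(A,z,→)
state=A head=1 tape=zzxz[z]   (A,z)→(C,z,←)
state=C head=0 tape=zzx[z]z
Cell -3 holds z when M halts.

z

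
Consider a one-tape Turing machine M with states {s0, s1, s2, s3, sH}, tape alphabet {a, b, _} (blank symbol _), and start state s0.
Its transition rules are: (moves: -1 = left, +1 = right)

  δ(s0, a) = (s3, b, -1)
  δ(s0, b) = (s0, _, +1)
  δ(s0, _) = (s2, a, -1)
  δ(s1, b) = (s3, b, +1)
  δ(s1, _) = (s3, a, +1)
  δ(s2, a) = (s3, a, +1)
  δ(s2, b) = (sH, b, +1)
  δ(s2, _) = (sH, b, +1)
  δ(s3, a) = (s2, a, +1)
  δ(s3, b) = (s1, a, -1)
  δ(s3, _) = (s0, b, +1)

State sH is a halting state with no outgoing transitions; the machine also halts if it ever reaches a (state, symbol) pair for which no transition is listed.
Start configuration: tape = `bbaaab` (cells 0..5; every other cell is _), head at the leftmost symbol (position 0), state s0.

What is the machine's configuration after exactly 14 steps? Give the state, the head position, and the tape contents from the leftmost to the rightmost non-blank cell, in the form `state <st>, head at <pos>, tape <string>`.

state=s0 head=0 tape=[b]baaab_   (s0,b)→(s0,_,+1)
state=s0 head=1 tape=_[b]aaab_   (s0,b)→(s0,_,+1)
state=s0 head=2 tape=__[a]aab_   (s0,a)→(s3,b,-1)
state=s3 head=1 tape=_[_]baab_   (s3,_)→(s0,b,+1)
state=s0 head=2 tape=_b[b]aab_   (s0,b)→(s0,_,+1)
state=s0 head=3 tape=_b_[a]ab_   (s0,a)→(s3,b,-1)
state=s3 head=2 tape=_b[_]bab_   (s3,_)→(s0,b,+1)
state=s0 head=3 tape=_bb[b]ab_   (s0,b)→(s0,_,+1)
state=s0 head=4 tape=_bb_[a]b_   (s0,a)→(s3,b,-1)
state=s3 head=3 tape=_bb[_]bb_   (s3,_)→(s0,b,+1)
state=s0 head=4 tape=_bbb[b]b_   (s0,b)→(s0,_,+1)
state=s0 head=5 tape=_bbb_[b]_   (s0,b)→(s0,_,+1)
state=s0 head=6 tape=_bbb__[_]   (s0,_)→(s2,a,-1)
state=s2 head=5 tape=_bbb_[_]a   (s2,_)→(sH,b,+1)
state=sH head=6 tape=_bbb_b[a]
After 14 steps: state sH, head at 6, tape bbb_ba.

state sH, head at 6, tape bbb_ba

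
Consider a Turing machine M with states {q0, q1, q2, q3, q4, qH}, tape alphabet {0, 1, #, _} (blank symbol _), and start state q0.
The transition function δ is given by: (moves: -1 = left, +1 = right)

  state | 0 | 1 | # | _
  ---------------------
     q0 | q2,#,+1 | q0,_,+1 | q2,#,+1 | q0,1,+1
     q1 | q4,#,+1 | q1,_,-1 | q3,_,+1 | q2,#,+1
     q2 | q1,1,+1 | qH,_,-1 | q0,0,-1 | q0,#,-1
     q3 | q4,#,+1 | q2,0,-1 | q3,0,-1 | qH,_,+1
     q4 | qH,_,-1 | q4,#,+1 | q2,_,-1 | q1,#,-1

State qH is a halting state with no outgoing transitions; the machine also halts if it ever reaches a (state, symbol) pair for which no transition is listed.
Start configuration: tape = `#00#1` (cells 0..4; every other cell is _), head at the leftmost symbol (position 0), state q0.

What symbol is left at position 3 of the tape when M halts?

_

q0 | [#]00#1   read # → write #, move +1, go to q2
q2 | #[0]0#1   read 0 → write 1, move +1, go to q1
q1 | #1[0]#1   read 0 → write #, move +1, go to q4
q4 | #1#[#]1   read # → write _, move -1, go to q2
q2 | #1[#]_1   read # → write 0, move -1, go to q0
q0 | #[1]0_1   read 1 → write _, move +1, go to q0
q0 | #_[0]_1   read 0 → write #, move +1, go to q2
q2 | #_#[_]1   read _ → write #, move -1, go to q0
q0 | #_[#]#1   read # → write #, move +1, go to q2
q2 | #_#[#]1   read # → write 0, move -1, go to q0
q0 | #_[#]01   read # → write #, move +1, go to q2
q2 | #_#[0]1   read 0 → write 1, move +1, go to q1
q1 | #_#1[1]   read 1 → write _, move -1, go to q1
q1 | #_#[1]_   read 1 → write _, move -1, go to q1
q1 | #_[#]__   read # → write _, move +1, go to q3
q3 | #__[_]_   read _ → write _, move +1, go to qH
qH | #___[_]
Cell 3 holds _ when M halts.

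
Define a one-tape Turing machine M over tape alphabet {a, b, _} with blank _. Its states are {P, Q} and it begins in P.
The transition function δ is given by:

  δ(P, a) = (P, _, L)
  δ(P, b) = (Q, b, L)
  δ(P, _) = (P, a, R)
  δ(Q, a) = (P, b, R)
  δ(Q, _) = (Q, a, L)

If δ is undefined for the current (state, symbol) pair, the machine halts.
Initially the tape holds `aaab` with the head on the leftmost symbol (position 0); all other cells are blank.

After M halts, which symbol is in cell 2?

state=P head=0 tape=___[a]aab   (P,a)→(P,_,L)
state=P head=-1 tape=__[_]_aab   (P,_)→(P,a,R)
state=P head=0 tape=__a[_]aab   (P,_)→(P,a,R)
state=P head=1 tape=__aa[a]ab   (P,a)→(P,_,L)
state=P head=0 tape=__a[a]_ab   (P,a)→(P,_,L)
state=P head=-1 tape=__[a]__ab   (P,a)→(P,_,L)
state=P head=-2 tape=_[_]___ab   (P,_)→(P,a,R)
state=P head=-1 tape=_a[_]__ab   (P,_)→(P,a,R)
state=P head=0 tape=_aa[_]_ab   (P,_)→(P,a,R)
state=P head=1 tape=_aaa[_]ab   (P,_)→(P,a,R)
state=P head=2 tape=_aaaa[a]b   (P,a)→(P,_,L)
state=P head=1 tape=_aaa[a]_b   (P,a)→(P,_,L)
state=P head=0 tape=_aa[a]__b   (P,a)→(P,_,L)
state=P head=-1 tape=_a[a]___b   (P,a)→(P,_,L)
state=P head=-2 tape=_[a]____b   (P,a)→(P,_,L)
state=P head=-3 tape=[_]_____b   (P,_)→(P,a,R)
state=P head=-2 tape=a[_]____b   (P,_)→(P,a,R)
state=P head=-1 tape=aa[_]___b   (P,_)→(P,a,R)
state=P head=0 tape=aaa[_]__b   (P,_)→(P,a,R)
state=P head=1 tape=aaaa[_]_b   (P,_)→(P,a,R)
state=P head=2 tape=aaaaa[_]b   (P,_)→(P,a,R)
state=P head=3 tape=aaaaaa[b]   (P,b)→(Q,b,L)
state=Q head=2 tape=aaaaa[a]b   (Q,a)→(P,b,R)
state=P head=3 tape=aaaaab[b]   (P,b)→(Q,b,L)
state=Q head=2 tape=aaaaa[b]b
Cell 2 holds b when M halts.

b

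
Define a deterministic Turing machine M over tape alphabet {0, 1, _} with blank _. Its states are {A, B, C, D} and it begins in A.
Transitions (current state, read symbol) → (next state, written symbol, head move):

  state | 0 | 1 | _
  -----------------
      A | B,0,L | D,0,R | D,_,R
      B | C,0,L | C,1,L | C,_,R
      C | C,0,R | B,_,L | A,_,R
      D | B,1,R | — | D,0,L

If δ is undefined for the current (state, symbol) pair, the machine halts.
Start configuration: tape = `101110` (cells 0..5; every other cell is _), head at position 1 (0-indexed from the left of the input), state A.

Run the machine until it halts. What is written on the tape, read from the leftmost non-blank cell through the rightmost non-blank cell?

0_0110

state=A head=1 tape=_1[0]1110   (A,0)→(B,0,L)
state=B head=0 tape=_[1]01110   (B,1)→(C,1,L)
state=C head=-1 tape=[_]101110   (C,_)→(A,_,R)
state=A head=0 tape=_[1]01110   (A,1)→(D,0,R)
state=D head=1 tape=_0[0]1110   (D,0)→(B,1,R)
state=B head=2 tape=_01[1]110   (B,1)→(C,1,L)
state=C head=1 tape=_0[1]1110   (C,1)→(B,_,L)
state=B head=0 tape=_[0]_1110   (B,0)→(C,0,L)
state=C head=-1 tape=[_]0_1110   (C,_)→(A,_,R)
state=A head=0 tape=_[0]_1110   (A,0)→(B,0,L)
state=B head=-1 tape=[_]0_1110   (B,_)→(C,_,R)
state=C head=0 tape=_[0]_1110   (C,0)→(C,0,R)
state=C head=1 tape=_0[_]1110   (C,_)→(A,_,R)
state=A head=2 tape=_0_[1]110   (A,1)→(D,0,R)
state=D head=3 tape=_0_0[1]10
The non-blank tape span at halt is 0_0110.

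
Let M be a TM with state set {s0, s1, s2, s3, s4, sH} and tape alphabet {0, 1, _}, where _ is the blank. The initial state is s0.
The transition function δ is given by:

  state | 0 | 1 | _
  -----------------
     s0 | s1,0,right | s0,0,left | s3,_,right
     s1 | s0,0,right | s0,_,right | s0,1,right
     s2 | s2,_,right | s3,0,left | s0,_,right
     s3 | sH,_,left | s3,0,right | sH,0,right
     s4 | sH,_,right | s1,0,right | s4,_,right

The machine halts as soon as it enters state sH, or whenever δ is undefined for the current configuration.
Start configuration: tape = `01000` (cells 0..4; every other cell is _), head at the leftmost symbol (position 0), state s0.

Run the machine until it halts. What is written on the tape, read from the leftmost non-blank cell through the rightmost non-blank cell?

state=s0 head=0 tape=[0]1000____   (s0,0)→(s1,0,right)
state=s1 head=1 tape=0[1]000____   (s1,1)→(s0,_,right)
state=s0 head=2 tape=0_[0]00____   (s0,0)→(s1,0,right)
state=s1 head=3 tape=0_0[0]0____   (s1,0)→(s0,0,right)
state=s0 head=4 tape=0_00[0]____   (s0,0)→(s1,0,right)
state=s1 head=5 tape=0_000[_]___   (s1,_)→(s0,1,right)
state=s0 head=6 tape=0_0001[_]__   (s0,_)→(s3,_,right)
state=s3 head=7 tape=0_0001_[_]_   (s3,_)→(sH,0,right)
state=sH head=8 tape=0_0001_0[_]
The non-blank tape span at halt is 0_0001_0.

0_0001_0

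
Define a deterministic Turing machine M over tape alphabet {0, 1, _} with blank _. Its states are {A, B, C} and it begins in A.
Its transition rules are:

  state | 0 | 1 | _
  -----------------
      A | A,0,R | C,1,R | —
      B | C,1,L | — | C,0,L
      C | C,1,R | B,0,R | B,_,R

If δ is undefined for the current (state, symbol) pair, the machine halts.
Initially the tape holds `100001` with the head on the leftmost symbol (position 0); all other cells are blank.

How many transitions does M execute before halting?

A | [1]00001___   read 1 → write 1, move R, go to C
C | 1[0]0001___   read 0 → write 1, move R, go to C
C | 11[0]001___   read 0 → write 1, move R, go to C
C | 111[0]01___   read 0 → write 1, move R, go to C
C | 1111[0]1___   read 0 → write 1, move R, go to C
C | 11111[1]___   read 1 → write 0, move R, go to B
B | 111110[_]__   read _ → write 0, move L, go to C
C | 11111[0]0__   read 0 → write 1, move R, go to C
C | 111111[0]__   read 0 → write 1, move R, go to C
C | 1111111[_]_   read _ → write _, move R, go to B
B | 1111111_[_]   read _ → write 0, move L, go to C
C | 1111111[_]0   read _ → write _, move R, go to B
B | 1111111_[0]   read 0 → write 1, move L, go to C
C | 1111111[_]1   read _ → write _, move R, go to B
B | 1111111_[1]
M halts after 14 transitions.

14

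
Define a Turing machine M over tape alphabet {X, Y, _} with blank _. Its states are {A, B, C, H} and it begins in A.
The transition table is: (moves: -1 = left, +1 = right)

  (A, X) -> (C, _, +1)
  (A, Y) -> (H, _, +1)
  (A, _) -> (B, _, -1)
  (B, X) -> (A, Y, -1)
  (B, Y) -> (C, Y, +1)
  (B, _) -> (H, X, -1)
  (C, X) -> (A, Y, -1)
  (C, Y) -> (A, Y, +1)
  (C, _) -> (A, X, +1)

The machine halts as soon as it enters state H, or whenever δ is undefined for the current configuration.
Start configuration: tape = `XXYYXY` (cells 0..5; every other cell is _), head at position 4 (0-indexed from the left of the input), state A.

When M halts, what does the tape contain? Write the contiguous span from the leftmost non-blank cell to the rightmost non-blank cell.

state=A head=4 tape=XXYY[X]Y__   (A,X)→(C,_,+1)
state=C head=5 tape=XXYY_[Y]__   (C,Y)→(A,Y,+1)
state=A head=6 tape=XXYY_Y[_]_   (A,_)→(B,_,-1)
state=B head=5 tape=XXYY_[Y]__   (B,Y)→(C,Y,+1)
state=C head=6 tape=XXYY_Y[_]_   (C,_)→(A,X,+1)
state=A head=7 tape=XXYY_YX[_]   (A,_)→(B,_,-1)
state=B head=6 tape=XXYY_Y[X]_   (B,X)→(A,Y,-1)
state=A head=5 tape=XXYY_[Y]Y_   (A,Y)→(H,_,+1)
state=H head=6 tape=XXYY__[Y]_
The non-blank tape span at halt is XXYY__Y.

XXYY__Y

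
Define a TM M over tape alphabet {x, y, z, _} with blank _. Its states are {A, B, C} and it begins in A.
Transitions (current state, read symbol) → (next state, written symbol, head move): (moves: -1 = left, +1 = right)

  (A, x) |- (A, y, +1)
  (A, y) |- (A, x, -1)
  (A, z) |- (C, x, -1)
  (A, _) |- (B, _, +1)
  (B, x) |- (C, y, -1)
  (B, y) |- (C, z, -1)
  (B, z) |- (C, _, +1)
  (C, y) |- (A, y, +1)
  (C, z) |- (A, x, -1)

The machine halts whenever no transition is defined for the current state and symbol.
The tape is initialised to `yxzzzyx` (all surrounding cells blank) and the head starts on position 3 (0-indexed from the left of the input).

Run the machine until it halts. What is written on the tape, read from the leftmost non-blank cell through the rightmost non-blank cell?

state=A head=3 tape=_yxz[z]zyx   (A,z)→(C,x,-1)
state=C head=2 tape=_yx[z]xzyx   (C,z)→(A,x,-1)
state=A head=1 tape=_y[x]xxzyx   (A,x)→(A,y,+1)
state=A head=2 tape=_yy[x]xzyx   (A,x)→(A,y,+1)
state=A head=3 tape=_yyy[x]zyx   (A,x)→(A,y,+1)
state=A head=4 tape=_yyyy[z]yx   (A,z)→(C,x,-1)
state=C head=3 tape=_yyy[y]xyx   (C,y)→(A,y,+1)
state=A head=4 tape=_yyyy[x]yx   (A,x)→(A,y,+1)
state=A head=5 tape=_yyyyy[y]x   (A,y)→(A,x,-1)
state=A head=4 tape=_yyyy[y]xx   (A,y)→(A,x,-1)
state=A head=3 tape=_yyy[y]xxx   (A,y)→(A,x,-1)
state=A head=2 tape=_yy[y]xxxx   (A,y)→(A,x,-1)
state=A head=1 tape=_y[y]xxxxx   (A,y)→(A,x,-1)
state=A head=0 tape=_[y]xxxxxx   (A,y)→(A,x,-1)
state=A head=-1 tape=[_]xxxxxxx   (A,_)→(B,_,+1)
state=B head=0 tape=_[x]xxxxxx   (B,x)→(C,y,-1)
state=C head=-1 tape=[_]yxxxxxx
The non-blank tape span at halt is yxxxxxx.

yxxxxxx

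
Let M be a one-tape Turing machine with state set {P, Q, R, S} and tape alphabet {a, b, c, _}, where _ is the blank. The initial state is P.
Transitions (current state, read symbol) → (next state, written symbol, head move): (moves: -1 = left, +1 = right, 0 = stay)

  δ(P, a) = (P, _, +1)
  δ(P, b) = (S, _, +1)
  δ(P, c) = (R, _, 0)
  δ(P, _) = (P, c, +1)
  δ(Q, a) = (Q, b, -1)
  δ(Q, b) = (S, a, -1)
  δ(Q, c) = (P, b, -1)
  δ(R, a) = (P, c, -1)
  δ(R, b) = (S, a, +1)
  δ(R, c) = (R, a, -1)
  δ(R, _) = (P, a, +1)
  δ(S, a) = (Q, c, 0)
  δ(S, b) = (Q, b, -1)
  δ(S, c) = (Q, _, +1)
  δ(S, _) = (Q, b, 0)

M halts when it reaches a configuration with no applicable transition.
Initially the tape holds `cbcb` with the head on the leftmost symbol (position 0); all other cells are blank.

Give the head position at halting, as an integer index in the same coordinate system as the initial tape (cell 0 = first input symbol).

state=P head=0 tape=_[c]bcb_   (P,c)→(R,_,0)
state=R head=0 tape=_[_]bcb_   (R,_)→(P,a,+1)
state=P head=1 tape=_a[b]cb_   (P,b)→(S,_,+1)
state=S head=2 tape=_a_[c]b_   (S,c)→(Q,_,+1)
state=Q head=3 tape=_a__[b]_   (Q,b)→(S,a,-1)
state=S head=2 tape=_a_[_]a_   (S,_)→(Q,b,0)
state=Q head=2 tape=_a_[b]a_   (Q,b)→(S,a,-1)
state=S head=1 tape=_a[_]aa_   (S,_)→(Q,b,0)
state=Q head=1 tape=_a[b]aa_   (Q,b)→(S,a,-1)
state=S head=0 tape=_[a]aaa_   (S,a)→(Q,c,0)
state=Q head=0 tape=_[c]aaa_   (Q,c)→(P,b,-1)
state=P head=-1 tape=[_]baaa_   (P,_)→(P,c,+1)
state=P head=0 tape=c[b]aaa_   (P,b)→(S,_,+1)
state=S head=1 tape=c_[a]aa_   (S,a)→(Q,c,0)
state=Q head=1 tape=c_[c]aa_   (Q,c)→(P,b,-1)
state=P head=0 tape=c[_]baa_   (P,_)→(P,c,+1)
state=P head=1 tape=cc[b]aa_   (P,b)→(S,_,+1)
state=S head=2 tape=cc_[a]a_   (S,a)→(Q,c,0)
state=Q head=2 tape=cc_[c]a_   (Q,c)→(P,b,-1)
state=P head=1 tape=cc[_]ba_   (P,_)→(P,c,+1)
state=P head=2 tape=ccc[b]a_   (P,b)→(S,_,+1)
state=S head=3 tape=ccc_[a]_   (S,a)→(Q,c,0)
state=Q head=3 tape=ccc_[c]_   (Q,c)→(P,b,-1)
state=P head=2 tape=ccc[_]b_   (P,_)→(P,c,+1)
state=P head=3 tape=cccc[b]_   (P,b)→(S,_,+1)
state=S head=4 tape=cccc_[_]   (S,_)→(Q,b,0)
state=Q head=4 tape=cccc_[b]   (Q,b)→(S,a,-1)
state=S head=3 tape=cccc[_]a   (S,_)→(Q,b,0)
state=Q head=3 tape=cccc[b]a   (Q,b)→(S,a,-1)
state=S head=2 tape=ccc[c]aa   (S,c)→(Q,_,+1)
state=Q head=3 tape=ccc_[a]a   (Q,a)→(Q,b,-1)
state=Q head=2 tape=ccc[_]ba
At halt the head is at cell 2.

2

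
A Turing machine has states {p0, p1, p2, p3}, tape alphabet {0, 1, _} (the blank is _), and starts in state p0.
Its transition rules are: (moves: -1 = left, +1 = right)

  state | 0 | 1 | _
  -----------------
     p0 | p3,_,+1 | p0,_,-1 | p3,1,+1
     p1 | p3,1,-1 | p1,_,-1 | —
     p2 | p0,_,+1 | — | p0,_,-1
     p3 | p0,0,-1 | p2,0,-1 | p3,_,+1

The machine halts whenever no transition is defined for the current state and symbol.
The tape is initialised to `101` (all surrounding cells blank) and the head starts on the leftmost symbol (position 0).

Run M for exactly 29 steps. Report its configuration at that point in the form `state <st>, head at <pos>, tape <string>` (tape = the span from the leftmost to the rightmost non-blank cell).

state p3, head at 1, tape 1__101

p0 | ___[1]01   read 1 → write _, move -1, go to p0
p0 | __[_]_01   read _ → write 1, move +1, go to p3
p3 | __1[_]01   read _ → write _, move +1, go to p3
p3 | __1_[0]1   read 0 → write 0, move -1, go to p0
p0 | __1[_]01   read _ → write 1, move +1, go to p3
p3 | __11[0]1   read 0 → write 0, move -1, go to p0
p0 | __1[1]01   read 1 → write _, move -1, go to p0
p0 | __[1]_01   read 1 → write _, move -1, go to p0
p0 | _[_]__01   read _ → write 1, move +1, go to p3
p3 | _1[_]_01   read _ → write _, move +1, go to p3
p3 | _1_[_]01   read _ → write _, move +1, go to p3
p3 | _1__[0]1   read 0 → write 0, move -1, go to p0
p0 | _1_[_]01   read _ → write 1, move +1, go to p3
p3 | _1_1[0]1   read 0 → write 0, move -1, go to p0
p0 | _1_[1]01   read 1 → write _, move -1, go to p0
p0 | _1[_]_01   read _ → write 1, move +1, go to p3
p3 | _11[_]01   read _ → write _, move +1, go to p3
p3 | _11_[0]1   read 0 → write 0, move -1, go to p0
p0 | _11[_]01   read _ → write 1, move +1, go to p3
p3 | _111[0]1   read 0 → write 0, move -1, go to p0
p0 | _11[1]01   read 1 → write _, move -1, go to p0
p0 | _1[1]_01   read 1 → write _, move -1, go to p0
p0 | _[1]__01   read 1 → write _, move -1, go to p0
p0 | [_]___01   read _ → write 1, move +1, go to p3
p3 | 1[_]__01   read _ → write _, move +1, go to p3
p3 | 1_[_]_01   read _ → write _, move +1, go to p3
p3 | 1__[_]01   read _ → write _, move +1, go to p3
p3 | 1___[0]1   read 0 → write 0, move -1, go to p0
p0 | 1__[_]01   read _ → write 1, move +1, go to p3
p3 | 1__1[0]1
After 29 steps: state p3, head at 1, tape 1__101.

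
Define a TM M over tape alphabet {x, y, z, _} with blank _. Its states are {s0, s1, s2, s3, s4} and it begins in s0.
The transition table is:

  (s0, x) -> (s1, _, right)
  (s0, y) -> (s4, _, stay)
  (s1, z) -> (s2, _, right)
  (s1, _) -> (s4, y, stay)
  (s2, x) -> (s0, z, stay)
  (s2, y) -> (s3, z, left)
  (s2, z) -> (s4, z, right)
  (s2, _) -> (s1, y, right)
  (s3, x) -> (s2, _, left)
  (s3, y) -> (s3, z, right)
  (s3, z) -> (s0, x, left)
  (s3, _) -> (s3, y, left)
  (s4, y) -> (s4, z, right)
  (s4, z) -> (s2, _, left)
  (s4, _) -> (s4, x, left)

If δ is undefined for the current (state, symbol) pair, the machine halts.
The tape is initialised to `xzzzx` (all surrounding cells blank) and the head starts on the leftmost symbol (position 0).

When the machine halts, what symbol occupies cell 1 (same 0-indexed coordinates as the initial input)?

y

state=s0 head=0 tape=[x]zzzx   (s0,x)→(s1,_,right)
state=s1 head=1 tape=_[z]zzx   (s1,z)→(s2,_,right)
state=s2 head=2 tape=__[z]zx   (s2,z)→(s4,z,right)
state=s4 head=3 tape=__z[z]x   (s4,z)→(s2,_,left)
state=s2 head=2 tape=__[z]_x   (s2,z)→(s4,z,right)
state=s4 head=3 tape=__z[_]x   (s4,_)→(s4,x,left)
state=s4 head=2 tape=__[z]xx   (s4,z)→(s2,_,left)
state=s2 head=1 tape=_[_]_xx   (s2,_)→(s1,y,right)
state=s1 head=2 tape=_y[_]xx   (s1,_)→(s4,y,stay)
state=s4 head=2 tape=_y[y]xx   (s4,y)→(s4,z,right)
state=s4 head=3 tape=_yz[x]x
Cell 1 holds y when M halts.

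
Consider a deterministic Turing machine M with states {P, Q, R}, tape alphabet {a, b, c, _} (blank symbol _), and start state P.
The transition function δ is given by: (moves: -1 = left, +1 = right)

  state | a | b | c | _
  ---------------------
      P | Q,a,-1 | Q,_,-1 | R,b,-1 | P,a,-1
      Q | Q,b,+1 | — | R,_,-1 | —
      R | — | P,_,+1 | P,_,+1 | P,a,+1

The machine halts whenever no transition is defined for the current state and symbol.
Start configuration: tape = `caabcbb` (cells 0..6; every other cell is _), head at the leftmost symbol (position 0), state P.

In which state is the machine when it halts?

Q

state=P head=0 tape=_[c]aabcbb   (P,c)→(R,b,-1)
state=R head=-1 tape=[_]baabcbb   (R,_)→(P,a,+1)
state=P head=0 tape=a[b]aabcbb   (P,b)→(Q,_,-1)
state=Q head=-1 tape=[a]_aabcbb   (Q,a)→(Q,b,+1)
state=Q head=0 tape=b[_]aabcbb
No transition is defined for (Q, _); M halts in state Q.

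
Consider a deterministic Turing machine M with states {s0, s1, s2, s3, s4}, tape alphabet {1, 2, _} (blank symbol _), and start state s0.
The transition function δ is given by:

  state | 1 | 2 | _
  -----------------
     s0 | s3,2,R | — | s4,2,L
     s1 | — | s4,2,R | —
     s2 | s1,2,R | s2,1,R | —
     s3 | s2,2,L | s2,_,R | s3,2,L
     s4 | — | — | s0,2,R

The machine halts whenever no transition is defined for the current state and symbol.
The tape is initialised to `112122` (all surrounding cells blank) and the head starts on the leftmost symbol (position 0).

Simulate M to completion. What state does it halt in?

s0 | [1]12122   read 1 → write 2, move R, go to s3
s3 | 2[1]2122   read 1 → write 2, move L, go to s2
s2 | [2]22122   read 2 → write 1, move R, go to s2
s2 | 1[2]2122   read 2 → write 1, move R, go to s2
s2 | 11[2]122   read 2 → write 1, move R, go to s2
s2 | 111[1]22   read 1 → write 2, move R, go to s1
s1 | 1112[2]2   read 2 → write 2, move R, go to s4
s4 | 11122[2]
No transition is defined for (s4, 2); M halts in state s4.

s4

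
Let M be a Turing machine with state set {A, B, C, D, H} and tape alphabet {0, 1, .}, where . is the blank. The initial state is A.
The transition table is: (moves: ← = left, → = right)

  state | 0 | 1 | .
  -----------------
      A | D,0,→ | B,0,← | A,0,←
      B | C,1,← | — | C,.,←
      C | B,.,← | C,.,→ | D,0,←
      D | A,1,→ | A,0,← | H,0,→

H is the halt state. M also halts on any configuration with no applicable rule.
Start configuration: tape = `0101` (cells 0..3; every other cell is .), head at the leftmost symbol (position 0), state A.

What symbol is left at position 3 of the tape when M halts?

A | [0]101.   read 0 → write 0, move →, go to D
D | 0[1]01.   read 1 → write 0, move ←, go to A
A | [0]001.   read 0 → write 0, move →, go to D
D | 0[0]01.   read 0 → write 1, move →, go to A
A | 01[0]1.   read 0 → write 0, move →, go to D
D | 010[1].   read 1 → write 0, move ←, go to A
A | 01[0]0.   read 0 → write 0, move →, go to D
D | 010[0].   read 0 → write 1, move →, go to A
A | 0101[.]   read . → write 0, move ←, go to A
A | 010[1]0   read 1 → write 0, move ←, go to B
B | 01[0]00   read 0 → write 1, move ←, go to C
C | 0[1]100   read 1 → write ., move →, go to C
C | 0.[1]00   read 1 → write ., move →, go to C
C | 0..[0]0   read 0 → write ., move ←, go to B
B | 0.[.].0   read . → write ., move ←, go to C
C | 0[.]..0   read . → write 0, move ←, go to D
D | [0]0..0   read 0 → write 1, move →, go to A
A | 1[0]..0   read 0 → write 0, move →, go to D
D | 10[.].0   read . → write 0, move →, go to H
H | 100[.]0
Cell 3 holds . when M halts.

.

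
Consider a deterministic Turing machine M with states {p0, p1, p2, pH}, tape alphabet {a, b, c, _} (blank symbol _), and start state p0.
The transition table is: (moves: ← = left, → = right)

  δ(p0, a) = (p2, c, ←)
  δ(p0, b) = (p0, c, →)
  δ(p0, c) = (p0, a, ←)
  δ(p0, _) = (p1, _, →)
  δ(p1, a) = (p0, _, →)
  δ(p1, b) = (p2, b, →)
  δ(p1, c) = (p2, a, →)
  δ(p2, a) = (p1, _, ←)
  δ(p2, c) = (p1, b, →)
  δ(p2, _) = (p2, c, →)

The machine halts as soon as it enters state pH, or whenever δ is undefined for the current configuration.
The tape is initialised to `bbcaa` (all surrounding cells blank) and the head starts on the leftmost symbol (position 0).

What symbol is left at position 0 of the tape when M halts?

c

p0 | _[b]bcaa__   read b → write c, move →, go to p0
p0 | _c[b]caa__   read b → write c, move →, go to p0
p0 | _cc[c]aa__   read c → write a, move ←, go to p0
p0 | _c[c]aaa__   read c → write a, move ←, go to p0
p0 | _[c]aaaa__   read c → write a, move ←, go to p0
p0 | [_]aaaaa__   read _ → write _, move →, go to p1
p1 | _[a]aaaa__   read a → write _, move →, go to p0
p0 | __[a]aaa__   read a → write c, move ←, go to p2
p2 | _[_]caaa__   read _ → write c, move →, go to p2
p2 | _c[c]aaa__   read c → write b, move →, go to p1
p1 | _cb[a]aa__   read a → write _, move →, go to p0
p0 | _cb_[a]a__   read a → write c, move ←, go to p2
p2 | _cb[_]ca__   read _ → write c, move →, go to p2
p2 | _cbc[c]a__   read c → write b, move →, go to p1
p1 | _cbcb[a]__   read a → write _, move →, go to p0
p0 | _cbcb_[_]_   read _ → write _, move →, go to p1
p1 | _cbcb__[_]
Cell 0 holds c when M halts.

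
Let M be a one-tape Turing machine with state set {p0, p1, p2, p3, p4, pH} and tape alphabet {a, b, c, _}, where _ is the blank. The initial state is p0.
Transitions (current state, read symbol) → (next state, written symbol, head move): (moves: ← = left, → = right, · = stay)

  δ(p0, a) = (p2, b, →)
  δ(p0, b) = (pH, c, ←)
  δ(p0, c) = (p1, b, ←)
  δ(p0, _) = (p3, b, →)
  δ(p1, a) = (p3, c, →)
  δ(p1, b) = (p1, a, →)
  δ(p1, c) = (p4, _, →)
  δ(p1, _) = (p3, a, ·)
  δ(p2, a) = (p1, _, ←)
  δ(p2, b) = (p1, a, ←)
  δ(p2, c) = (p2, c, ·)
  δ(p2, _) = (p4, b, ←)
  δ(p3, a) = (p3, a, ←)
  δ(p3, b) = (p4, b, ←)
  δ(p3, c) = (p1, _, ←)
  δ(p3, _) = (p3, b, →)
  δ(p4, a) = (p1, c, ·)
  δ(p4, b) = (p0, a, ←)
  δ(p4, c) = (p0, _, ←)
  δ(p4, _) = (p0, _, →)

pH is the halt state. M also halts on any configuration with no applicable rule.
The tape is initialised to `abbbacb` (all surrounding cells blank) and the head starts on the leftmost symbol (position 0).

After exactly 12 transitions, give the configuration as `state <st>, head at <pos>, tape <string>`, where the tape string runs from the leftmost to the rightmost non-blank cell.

p0 | __[a]bbbacb   read a → write b, move →, go to p2
p2 | __b[b]bbacb   read b → write a, move ←, go to p1
p1 | __[b]abbacb   read b → write a, move →, go to p1
p1 | __a[a]bbacb   read a → write c, move →, go to p3
p3 | __ac[b]bacb   read b → write b, move ←, go to p4
p4 | __a[c]bbacb   read c → write _, move ←, go to p0
p0 | __[a]_bbacb   read a → write b, move →, go to p2
p2 | __b[_]bbacb   read _ → write b, move ←, go to p4
p4 | __[b]bbbacb   read b → write a, move ←, go to p0
p0 | _[_]abbbacb   read _ → write b, move →, go to p3
p3 | _b[a]bbbacb   read a → write a, move ←, go to p3
p3 | _[b]abbbacb   read b → write b, move ←, go to p4
p4 | [_]babbbacb
After 12 steps: state p4, head at -2, tape babbbacb.

state p4, head at -2, tape babbbacb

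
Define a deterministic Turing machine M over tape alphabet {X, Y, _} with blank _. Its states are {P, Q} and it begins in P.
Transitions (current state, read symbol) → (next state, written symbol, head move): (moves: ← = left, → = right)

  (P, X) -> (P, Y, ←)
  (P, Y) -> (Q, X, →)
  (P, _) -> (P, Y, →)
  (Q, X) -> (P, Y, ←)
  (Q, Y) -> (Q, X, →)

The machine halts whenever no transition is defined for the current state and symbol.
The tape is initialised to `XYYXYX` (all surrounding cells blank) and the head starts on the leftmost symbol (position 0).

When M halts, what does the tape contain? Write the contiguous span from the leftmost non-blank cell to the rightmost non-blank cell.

YXXXXXXX

state=P head=0 tape=__[X]YYXYX_   (P,X)→(P,Y,←)
state=P head=-1 tape=_[_]YYYXYX_   (P,_)→(P,Y,→)
state=P head=0 tape=_Y[Y]YYXYX_   (P,Y)→(Q,X,→)
state=Q head=1 tape=_YX[Y]YXYX_   (Q,Y)→(Q,X,→)
state=Q head=2 tape=_YXX[Y]XYX_   (Q,Y)→(Q,X,→)
state=Q head=3 tape=_YXXX[X]YX_   (Q,X)→(P,Y,←)
state=P head=2 tape=_YXX[X]YYX_   (P,X)→(P,Y,←)
state=P head=1 tape=_YX[X]YYYX_   (P,X)→(P,Y,←)
state=P head=0 tape=_Y[X]YYYYX_   (P,X)→(P,Y,←)
state=P head=-1 tape=_[Y]YYYYYX_   (P,Y)→(Q,X,→)
state=Q head=0 tape=_X[Y]YYYYX_   (Q,Y)→(Q,X,→)
state=Q head=1 tape=_XX[Y]YYYX_   (Q,Y)→(Q,X,→)
state=Q head=2 tape=_XXX[Y]YYX_   (Q,Y)→(Q,X,→)
state=Q head=3 tape=_XXXX[Y]YX_   (Q,Y)→(Q,X,→)
state=Q head=4 tape=_XXXXX[Y]X_   (Q,Y)→(Q,X,→)
state=Q head=5 tape=_XXXXXX[X]_   (Q,X)→(P,Y,←)
state=P head=4 tape=_XXXXX[X]Y_   (P,X)→(P,Y,←)
state=P head=3 tape=_XXXX[X]YY_   (P,X)→(P,Y,←)
state=P head=2 tape=_XXX[X]YYY_   (P,X)→(P,Y,←)
state=P head=1 tape=_XX[X]YYYY_   (P,X)→(P,Y,←)
state=P head=0 tape=_X[X]YYYYY_   (P,X)→(P,Y,←)
state=P head=-1 tape=_[X]YYYYYY_   (P,X)→(P,Y,←)
state=P head=-2 tape=[_]YYYYYYY_   (P,_)→(P,Y,→)
state=P head=-1 tape=Y[Y]YYYYYY_   (P,Y)→(Q,X,→)
state=Q head=0 tape=YX[Y]YYYYY_   (Q,Y)→(Q,X,→)
state=Q head=1 tape=YXX[Y]YYYY_   (Q,Y)→(Q,X,→)
state=Q head=2 tape=YXXX[Y]YYY_   (Q,Y)→(Q,X,→)
state=Q head=3 tape=YXXXX[Y]YY_   (Q,Y)→(Q,X,→)
state=Q head=4 tape=YXXXXX[Y]Y_   (Q,Y)→(Q,X,→)
state=Q head=5 tape=YXXXXXX[Y]_   (Q,Y)→(Q,X,→)
state=Q head=6 tape=YXXXXXXX[_]
The non-blank tape span at halt is YXXXXXXX.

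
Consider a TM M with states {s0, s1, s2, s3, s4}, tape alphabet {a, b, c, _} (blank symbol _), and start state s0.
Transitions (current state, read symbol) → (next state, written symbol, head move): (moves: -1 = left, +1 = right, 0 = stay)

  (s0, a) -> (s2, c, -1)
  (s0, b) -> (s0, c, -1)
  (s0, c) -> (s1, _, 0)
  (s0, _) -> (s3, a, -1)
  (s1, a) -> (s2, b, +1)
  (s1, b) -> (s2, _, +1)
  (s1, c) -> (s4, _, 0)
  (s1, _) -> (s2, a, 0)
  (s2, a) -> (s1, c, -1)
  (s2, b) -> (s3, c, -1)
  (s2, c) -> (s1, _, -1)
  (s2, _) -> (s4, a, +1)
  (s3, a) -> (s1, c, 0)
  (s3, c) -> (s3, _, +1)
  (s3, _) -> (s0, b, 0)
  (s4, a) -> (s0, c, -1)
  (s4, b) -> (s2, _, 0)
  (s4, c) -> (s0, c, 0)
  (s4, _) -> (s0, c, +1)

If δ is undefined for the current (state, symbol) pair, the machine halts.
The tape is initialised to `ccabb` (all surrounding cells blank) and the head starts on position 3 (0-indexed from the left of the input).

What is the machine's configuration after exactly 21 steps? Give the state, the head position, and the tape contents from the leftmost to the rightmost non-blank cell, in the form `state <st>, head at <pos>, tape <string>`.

state=s0 head=3 tape=cca[b]b   (s0,b)→(s0,c,-1)
state=s0 head=2 tape=cc[a]cb   (s0,a)→(s2,c,-1)
state=s2 head=1 tape=c[c]ccb   (s2,c)→(s1,_,-1)
state=s1 head=0 tape=[c]_ccb   (s1,c)→(s4,_,0)
state=s4 head=0 tape=[_]_ccb   (s4,_)→(s0,c,+1)
state=s0 head=1 tape=c[_]ccb   (s0,_)→(s3,a,-1)
state=s3 head=0 tape=[c]accb   (s3,c)→(s3,_,+1)
state=s3 head=1 tape=_[a]ccb   (s3,a)→(s1,c,0)
state=s1 head=1 tape=_[c]ccb   (s1,c)→(s4,_,0)
state=s4 head=1 tape=_[_]ccb   (s4,_)→(s0,c,+1)
state=s0 head=2 tape=_c[c]cb   (s0,c)→(s1,_,0)
state=s1 head=2 tape=_c[_]cb   (s1,_)→(s2,a,0)
state=s2 head=2 tape=_c[a]cb   (s2,a)→(s1,c,-1)
state=s1 head=1 tape=_[c]ccb   (s1,c)→(s4,_,0)
state=s4 head=1 tape=_[_]ccb   (s4,_)→(s0,c,+1)
state=s0 head=2 tape=_c[c]cb   (s0,c)→(s1,_,0)
state=s1 head=2 tape=_c[_]cb   (s1,_)→(s2,a,0)
state=s2 head=2 tape=_c[a]cb   (s2,a)→(s1,c,-1)
state=s1 head=1 tape=_[c]ccb   (s1,c)→(s4,_,0)
state=s4 head=1 tape=_[_]ccb   (s4,_)→(s0,c,+1)
state=s0 head=2 tape=_c[c]cb   (s0,c)→(s1,_,0)
state=s1 head=2 tape=_c[_]cb
After 21 steps: state s1, head at 2, tape c_cb.

state s1, head at 2, tape c_cb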